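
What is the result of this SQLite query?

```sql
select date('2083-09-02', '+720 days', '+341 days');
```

2086-07-29

Applying '+720 days' to 2083-09-02: counting 720 days forward gives 2085-08-22.
Applying '+341 days' to 2085-08-22: counting 341 days forward gives 2086-07-29.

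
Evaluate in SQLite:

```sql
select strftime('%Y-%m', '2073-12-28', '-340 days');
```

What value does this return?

2073-01

First apply '-340 days': 2073-12-28 → 2073-01-22.
`%Y-%m` extracts the year-month: 2073-01.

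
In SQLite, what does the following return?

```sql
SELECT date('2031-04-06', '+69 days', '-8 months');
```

2030-10-14

Applying '+69 days' to 2031-04-06: counting 69 days forward gives 2031-06-14.
Adding -8 months to 2031-06-14 gives 2030-10-14.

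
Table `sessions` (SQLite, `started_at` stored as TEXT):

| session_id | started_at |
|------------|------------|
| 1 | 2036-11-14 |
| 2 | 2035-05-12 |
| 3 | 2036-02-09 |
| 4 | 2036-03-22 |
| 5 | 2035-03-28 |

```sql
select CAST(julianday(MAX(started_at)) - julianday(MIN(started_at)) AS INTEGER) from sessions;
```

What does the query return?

MIN = 2035-03-28, MAX = 2036-11-14.
3 days remain in March 2035 after the 28th (31 − 28).
Full months from April 2035 through October 2036 contribute their day counts.
Then 14 days into November 2036.
Total: 3 + 30 + 31 + 30 + 31 + 31 + 30 + 31 + 30 + 31 + 31 + 29 + 31 + 30 + 31 + 30 + 31 + 31 + 30 + 31 + 14 = 597.

597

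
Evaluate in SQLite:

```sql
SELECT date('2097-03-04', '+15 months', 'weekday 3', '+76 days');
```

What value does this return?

Adding +15 months to 2097-03-04 gives 2098-06-04.
`weekday 3` advances to the next Wednesday; 2098-06-04 is already a Wednesday, so it stays at 2098-06-04.
Applying '+76 days' to 2098-06-04: counting 76 days forward gives 2098-08-19.

2098-08-19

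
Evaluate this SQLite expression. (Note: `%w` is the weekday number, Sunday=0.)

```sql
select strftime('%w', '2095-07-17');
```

0

2095-07-17 is a Sunday; with Sunday=0 that is 0.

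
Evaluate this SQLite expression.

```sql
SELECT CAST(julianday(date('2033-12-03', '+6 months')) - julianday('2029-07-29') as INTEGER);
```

Adding +6 months to 2033-12-03 gives 2034-06-03.
2 days remain in July 2029 after the 29th (31 − 29).
Full months from August 2029 through May 2034 contribute their day counts.
Then 3 days into June 2034.
Total: 2 + 31 + 30 + 31 + 30 + 31 + 31 + 28 + 31 + 30 + 31 + 30 + 31 + 31 + 30 + 31 + 30 + 31 + 31 + 28 + 31 + 30 + 31 + 30 + 31 + 31 + 30 + 31 + 30 + 31 + 31 + 29 + 31 + 30 + 31 + 30 + 31 + 31 + 30 + 31 + 30 + 31 + 31 + 28 + 31 + 30 + 31 + 30 + 31 + 31 + 30 + 31 + 30 + 31 + 31 + 28 + 31 + 30 + 31 + 3 = 1770.

1770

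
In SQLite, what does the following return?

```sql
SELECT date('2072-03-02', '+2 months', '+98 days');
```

2072-08-08

Adding +2 months to 2072-03-02 gives 2072-05-02.
Applying '+98 days' to 2072-05-02: counting 98 days forward gives 2072-08-08.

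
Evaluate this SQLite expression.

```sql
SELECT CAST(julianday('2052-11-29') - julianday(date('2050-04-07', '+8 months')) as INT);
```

Adding +8 months to 2050-04-07 gives 2050-12-07.
24 days remain in December 2050 after the 7th (31 − 7).
Full months from January 2051 through October 2052 contribute their day counts.
Then 29 days into November 2052.
Total: 24 + 31 + 28 + 31 + 30 + 31 + 30 + 31 + 31 + 30 + 31 + 30 + 31 + 31 + 29 + 31 + 30 + 31 + 30 + 31 + 31 + 30 + 31 + 29 = 723.

723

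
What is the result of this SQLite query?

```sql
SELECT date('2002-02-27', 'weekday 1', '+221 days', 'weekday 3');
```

2002-10-16

`weekday 1` advances to the next Monday; 2002-02-27 is a Wednesday, so it moves forward to 2002-03-04.
Applying '+221 days' to 2002-03-04: counting 221 days forward gives 2002-10-11.
`weekday 3` advances to the next Wednesday; 2002-10-11 is a Friday, so it moves forward to 2002-10-16.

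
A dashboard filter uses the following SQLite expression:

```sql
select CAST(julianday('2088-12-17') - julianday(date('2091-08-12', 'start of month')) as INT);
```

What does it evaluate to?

`start of month` rewinds 2091-08-12 to 2091-08-01.
14 days remain in December 2088 after the 17th (31 − 17).
Full months from January 2089 through July 2091 contribute their day counts.
Then 1 day into August 2091.
Total: 14 + 31 + 28 + 31 + 30 + 31 + 30 + 31 + 31 + 30 + 31 + 30 + 31 + 31 + 28 + 31 + 30 + 31 + 30 + 31 + 31 + 30 + 31 + 30 + 31 + 31 + 28 + 31 + 30 + 31 + 30 + 31 + 1 = 957.
The subtraction is earlier − later, so the result is −957 → -957.

-957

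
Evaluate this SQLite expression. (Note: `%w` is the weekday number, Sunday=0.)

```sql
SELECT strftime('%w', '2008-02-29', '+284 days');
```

First apply '+284 days': 2008-02-29 → 2008-12-09.
2008-12-09 is a Tuesday; with Sunday=0 that is 2.

2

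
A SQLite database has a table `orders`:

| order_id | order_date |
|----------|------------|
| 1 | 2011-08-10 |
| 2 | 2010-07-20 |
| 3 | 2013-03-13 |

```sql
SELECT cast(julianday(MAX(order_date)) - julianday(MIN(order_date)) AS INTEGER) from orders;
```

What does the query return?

MIN = 2010-07-20, MAX = 2013-03-13.
11 days remain in July 2010 after the 20th (31 − 20).
Full months from August 2010 through February 2013 contribute their day counts.
Then 13 days into March 2013.
Total: 11 + 31 + 30 + 31 + 30 + 31 + 31 + 28 + 31 + 30 + 31 + 30 + 31 + 31 + 30 + 31 + 30 + 31 + 31 + 29 + 31 + 30 + 31 + 30 + 31 + 31 + 30 + 31 + 30 + 31 + 31 + 28 + 13 = 967.

967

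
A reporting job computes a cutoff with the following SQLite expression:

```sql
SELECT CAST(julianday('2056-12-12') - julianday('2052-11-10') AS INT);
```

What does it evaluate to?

20 days remain in November 2052 after the 10th (30 − 10).
Full months from December 2052 through November 2056 contribute their day counts.
Then 12 days into December 2056.
Total: 20 + 31 + 31 + 28 + 31 + 30 + 31 + 30 + 31 + 31 + 30 + 31 + 30 + 31 + 31 + 28 + 31 + 30 + 31 + 30 + 31 + 31 + 30 + 31 + 30 + 31 + 31 + 28 + 31 + 30 + 31 + 30 + 31 + 31 + 30 + 31 + 30 + 31 + 31 + 29 + 31 + 30 + 31 + 30 + 31 + 31 + 30 + 31 + 30 + 12 = 1493.

1493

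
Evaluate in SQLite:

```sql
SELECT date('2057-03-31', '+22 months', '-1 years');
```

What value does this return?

2058-01-31

Adding +22 months to 2057-03-31 gives 2059-01-31.
Adding -1 year to 2059-01-31 gives 2058-01-31.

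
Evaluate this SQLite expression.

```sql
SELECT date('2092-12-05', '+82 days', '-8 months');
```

2092-06-25

Applying '+82 days' to 2092-12-05: counting 82 days forward gives 2093-02-25.
Adding -8 months to 2093-02-25 gives 2092-06-25.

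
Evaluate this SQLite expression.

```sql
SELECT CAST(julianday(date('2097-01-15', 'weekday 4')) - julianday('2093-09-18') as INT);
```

`weekday 4` advances to the next Thursday; 2097-01-15 is a Tuesday, so it moves forward to 2097-01-17.
12 days remain in September 2093 after the 18th (30 − 18).
Full months from October 2093 through December 2096 contribute their day counts.
Then 17 days into January 2097.
Total: 12 + 31 + 30 + 31 + 31 + 28 + 31 + 30 + 31 + 30 + 31 + 31 + 30 + 31 + 30 + 31 + 31 + 28 + 31 + 30 + 31 + 30 + 31 + 31 + 30 + 31 + 30 + 31 + 31 + 29 + 31 + 30 + 31 + 30 + 31 + 31 + 30 + 31 + 30 + 31 + 17 = 1217.

1217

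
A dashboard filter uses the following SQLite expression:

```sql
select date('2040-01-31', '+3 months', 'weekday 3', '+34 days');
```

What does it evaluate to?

Adding +3 months to 2040-01-31 targets 2040-04-31. April 2040 has only 30 days, so SQLite normalizes the 1-day overflow forward to 2040-05-01.
`weekday 3` advances to the next Wednesday; 2040-05-01 is a Tuesday, so it moves forward to 2040-05-02.
May 2040 has 31 days; 29 remain after the 2nd, so 30 days reach 2040-06-01.
Advancing 4 more days within June lands on 2040-06-05.

2040-06-05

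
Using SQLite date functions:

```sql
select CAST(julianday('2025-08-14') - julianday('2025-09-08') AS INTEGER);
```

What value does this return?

17 days remain in August 2025 after the 14th (31 − 14).
Then 8 days into September 2025.
Total: 17 + 8 = 25.
The subtraction is earlier − later, so the result is −25 → -25.

-25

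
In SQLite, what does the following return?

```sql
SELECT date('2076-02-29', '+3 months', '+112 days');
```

2076-09-18

Adding +3 months to 2076-02-29 gives 2076-05-29.
Applying '+112 days' to 2076-05-29: counting 112 days forward gives 2076-09-18.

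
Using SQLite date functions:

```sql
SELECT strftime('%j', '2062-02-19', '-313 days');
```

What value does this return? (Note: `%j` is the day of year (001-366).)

First apply '-313 days': 2062-02-19 → 2061-04-12.
Day-of-year for 2061-04-12: days since 2061-01-01 inclusive = 102, zero-padded to 102.

102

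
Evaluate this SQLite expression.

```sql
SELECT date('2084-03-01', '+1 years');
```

2085-03-01

Adding +1 year to 2084-03-01 gives 2085-03-01.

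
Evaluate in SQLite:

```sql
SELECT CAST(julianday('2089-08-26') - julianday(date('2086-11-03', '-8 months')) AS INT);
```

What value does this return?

1272

Adding -8 months to 2086-11-03 gives 2086-03-03.
28 days remain in March 2086 after the 3rd (31 − 3).
Full months from April 2086 through July 2089 contribute their day counts.
Then 26 days into August 2089.
Total: 28 + 30 + 31 + 30 + 31 + 31 + 30 + 31 + 30 + 31 + 31 + 28 + 31 + 30 + 31 + 30 + 31 + 31 + 30 + 31 + 30 + 31 + 31 + 29 + 31 + 30 + 31 + 30 + 31 + 31 + 30 + 31 + 30 + 31 + 31 + 28 + 31 + 30 + 31 + 30 + 31 + 26 = 1272.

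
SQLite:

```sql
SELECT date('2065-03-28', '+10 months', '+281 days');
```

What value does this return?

2066-11-05

Adding +10 months to 2065-03-28 gives 2066-01-28.
Applying '+281 days' to 2066-01-28: counting 281 days forward gives 2066-11-05.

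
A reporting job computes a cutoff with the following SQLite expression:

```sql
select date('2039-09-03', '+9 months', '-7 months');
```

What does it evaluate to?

Adding +9 months to 2039-09-03 gives 2040-06-03.
Adding -7 months to 2040-06-03 gives 2039-11-03.

2039-11-03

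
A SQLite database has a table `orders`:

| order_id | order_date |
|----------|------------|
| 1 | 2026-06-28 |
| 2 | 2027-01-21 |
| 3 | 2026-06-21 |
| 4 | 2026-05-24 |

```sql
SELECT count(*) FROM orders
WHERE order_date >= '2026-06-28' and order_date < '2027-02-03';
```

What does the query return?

2

Rows in [2026-06-28, 2027-02-03): 2026-06-28, 2027-01-21 → 2 rows.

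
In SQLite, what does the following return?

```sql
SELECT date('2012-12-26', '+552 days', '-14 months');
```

2013-05-01

Applying '+552 days' to 2012-12-26: counting 552 days forward gives 2014-07-01.
Adding -14 months to 2014-07-01 gives 2013-05-01.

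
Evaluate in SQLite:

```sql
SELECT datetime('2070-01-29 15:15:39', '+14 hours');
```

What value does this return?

2070-01-30 05:15:39

+14 hours from 2070-01-29 15:15:39 is 2070-01-30 05:15:39 (crosses midnight).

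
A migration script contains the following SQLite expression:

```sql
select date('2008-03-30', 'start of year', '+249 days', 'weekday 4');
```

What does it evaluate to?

2008-09-11

`start of year` rewinds 2008-03-30 to 2008-01-01.
Applying '+249 days' to 2008-01-01: counting 249 days forward gives 2008-09-06.
`weekday 4` advances to the next Thursday; 2008-09-06 is a Saturday, so it moves forward to 2008-09-11.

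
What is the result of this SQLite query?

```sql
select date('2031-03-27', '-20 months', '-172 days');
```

Adding -20 months to 2031-03-27 gives 2029-07-27.
Applying '-172 days' to 2029-07-27: counting 172 days back gives 2029-02-05.

2029-02-05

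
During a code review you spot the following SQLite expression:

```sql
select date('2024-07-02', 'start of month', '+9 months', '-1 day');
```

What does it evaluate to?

`start of month` rewinds 2024-07-02 to 2024-07-01.
Adding +9 months to 2024-07-01 gives 2025-04-01.
Going back 1 day from 2025-04-01 reaches 2025-03-31 (last day of March, 31 days).

2025-03-31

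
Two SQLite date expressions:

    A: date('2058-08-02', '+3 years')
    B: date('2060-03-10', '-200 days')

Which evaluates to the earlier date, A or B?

B

A = 2061-08-02.
B = 2059-08-23.
B is earlier.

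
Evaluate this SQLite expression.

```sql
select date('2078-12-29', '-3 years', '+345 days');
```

Adding -3 years to 2078-12-29 gives 2075-12-29.
Applying '+345 days' to 2075-12-29: counting 345 days forward gives 2076-12-08.

2076-12-08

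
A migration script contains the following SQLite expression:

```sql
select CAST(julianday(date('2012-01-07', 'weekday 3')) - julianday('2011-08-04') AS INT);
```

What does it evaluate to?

160

`weekday 3` advances to the next Wednesday; 2012-01-07 is a Saturday, so it moves forward to 2012-01-11.
27 days remain in August 2011 after the 4th (31 − 4).
September 2011: 30 days.
October 2011: 31 days.
November 2011: 30 days.
December 2011: 31 days.
Then 11 days into January 2012.
Total: 27 + 30 + 31 + 30 + 31 + 11 = 160.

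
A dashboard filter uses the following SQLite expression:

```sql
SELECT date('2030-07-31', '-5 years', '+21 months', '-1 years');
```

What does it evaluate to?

2026-05-01

Adding -5 years to 2030-07-31 gives 2025-07-31.
Adding +21 months to 2025-07-31 targets 2027-04-31. April 2027 has only 30 days, so SQLite normalizes the 1-day overflow forward to 2027-05-01.
Adding -1 year to 2027-05-01 gives 2026-05-01.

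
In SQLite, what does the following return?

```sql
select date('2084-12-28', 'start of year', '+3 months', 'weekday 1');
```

2084-04-03

`start of year` rewinds 2084-12-28 to 2084-01-01.
Adding +3 months to 2084-01-01 gives 2084-04-01.
`weekday 1` advances to the next Monday; 2084-04-01 is a Saturday, so it moves forward to 2084-04-03.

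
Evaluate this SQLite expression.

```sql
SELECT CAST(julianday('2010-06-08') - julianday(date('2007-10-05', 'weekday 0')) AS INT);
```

`weekday 0` advances to the next Sunday; 2007-10-05 is a Friday, so it moves forward to 2007-10-07.
24 days remain in October 2007 after the 7th (31 − 7).
Full months from November 2007 through May 2010 contribute their day counts.
Then 8 days into June 2010.
Total: 24 + 30 + 31 + 31 + 29 + 31 + 30 + 31 + 30 + 31 + 31 + 30 + 31 + 30 + 31 + 31 + 28 + 31 + 30 + 31 + 30 + 31 + 31 + 30 + 31 + 30 + 31 + 31 + 28 + 31 + 30 + 31 + 8 = 975.

975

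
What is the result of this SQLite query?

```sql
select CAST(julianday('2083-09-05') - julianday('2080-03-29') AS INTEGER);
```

2 days remain in March 2080 after the 29th (31 − 29).
Full months from April 2080 through August 2083 contribute their day counts.
Then 5 days into September 2083.
Total: 2 + 30 + 31 + 30 + 31 + 31 + 30 + 31 + 30 + 31 + 31 + 28 + 31 + 30 + 31 + 30 + 31 + 31 + 30 + 31 + 30 + 31 + 31 + 28 + 31 + 30 + 31 + 30 + 31 + 31 + 30 + 31 + 30 + 31 + 31 + 28 + 31 + 30 + 31 + 30 + 31 + 31 + 5 = 1255.

1255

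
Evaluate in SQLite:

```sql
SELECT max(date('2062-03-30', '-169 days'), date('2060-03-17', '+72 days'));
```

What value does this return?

2061-10-12

date('2062-03-30', '-169 days') → 2061-10-12.
date('2060-03-17', '+72 days') → 2060-05-28.
Later of the two is 2061-10-12.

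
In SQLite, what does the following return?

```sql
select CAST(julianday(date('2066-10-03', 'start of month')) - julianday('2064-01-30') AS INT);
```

975

`start of month` rewinds 2066-10-03 to 2066-10-01.
1 day remains in January 2064 after the 30th (31 − 30).
Full months from February 2064 through September 2066 contribute their day counts.
Then 1 day into October 2066.
Total: 1 + 29 + 31 + 30 + 31 + 30 + 31 + 31 + 30 + 31 + 30 + 31 + 31 + 28 + 31 + 30 + 31 + 30 + 31 + 31 + 30 + 31 + 30 + 31 + 31 + 28 + 31 + 30 + 31 + 30 + 31 + 31 + 30 + 1 = 975.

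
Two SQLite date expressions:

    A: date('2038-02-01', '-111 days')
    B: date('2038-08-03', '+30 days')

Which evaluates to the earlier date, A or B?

A = 2037-10-13.
B = 2038-09-02.
A is earlier.

A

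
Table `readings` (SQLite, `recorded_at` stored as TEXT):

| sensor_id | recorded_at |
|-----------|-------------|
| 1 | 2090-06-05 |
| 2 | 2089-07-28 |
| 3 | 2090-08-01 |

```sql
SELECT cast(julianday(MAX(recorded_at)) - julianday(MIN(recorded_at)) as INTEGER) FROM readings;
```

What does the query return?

369

MIN = 2089-07-28, MAX = 2090-08-01.
3 days remain in July 2089 after the 28th (31 − 28).
Full months from August 2089 through July 2090 contribute their day counts.
Then 1 day into August 2090.
Total: 3 + 31 + 30 + 31 + 30 + 31 + 31 + 28 + 31 + 30 + 31 + 30 + 31 + 1 = 369.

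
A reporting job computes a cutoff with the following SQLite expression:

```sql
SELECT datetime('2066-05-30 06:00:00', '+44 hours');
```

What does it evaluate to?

+44 hours from 2066-05-30 06:00:00 is 2066-06-01 02:00:00 (crosses midnight).

2066-06-01 02:00:00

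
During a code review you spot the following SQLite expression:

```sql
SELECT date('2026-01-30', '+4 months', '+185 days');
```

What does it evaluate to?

2026-12-01

Adding +4 months to 2026-01-30 gives 2026-05-30.
Applying '+185 days' to 2026-05-30: counting 185 days forward gives 2026-12-01.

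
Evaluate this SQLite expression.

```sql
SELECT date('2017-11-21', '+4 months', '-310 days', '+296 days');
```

2018-03-07

Adding +4 months to 2017-11-21 gives 2018-03-21.
Applying '-310 days' to 2018-03-21: counting 310 days back gives 2017-05-15.
Applying '+296 days' to 2017-05-15: counting 296 days forward gives 2018-03-07.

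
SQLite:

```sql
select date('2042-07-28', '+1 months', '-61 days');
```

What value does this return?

2042-06-28

Adding +1 month to 2042-07-28 gives 2042-08-28.
Applying '-61 days' to 2042-08-28: counting 61 days back gives 2042-06-28.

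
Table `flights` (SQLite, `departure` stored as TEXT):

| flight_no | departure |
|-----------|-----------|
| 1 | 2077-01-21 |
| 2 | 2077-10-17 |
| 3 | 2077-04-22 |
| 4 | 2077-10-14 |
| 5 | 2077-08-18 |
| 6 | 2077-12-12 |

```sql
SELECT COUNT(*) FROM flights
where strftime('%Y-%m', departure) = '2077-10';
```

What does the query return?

2

Rows with year-month 2077-10: 2077-10-17, 2077-10-14 → 2.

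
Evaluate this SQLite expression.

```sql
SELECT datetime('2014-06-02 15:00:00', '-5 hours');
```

2014-06-02 10:00:00

-5 hours from 2014-06-02 15:00:00 is 2014-06-02 10:00:00.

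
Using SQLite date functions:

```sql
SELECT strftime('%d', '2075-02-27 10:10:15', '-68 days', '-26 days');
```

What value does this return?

25

First apply '-68 days', '-26 days': 2075-02-27 10:10:15 → 2074-11-25 10:10:15.
`%d` extracts the 2-digit day of month: 25.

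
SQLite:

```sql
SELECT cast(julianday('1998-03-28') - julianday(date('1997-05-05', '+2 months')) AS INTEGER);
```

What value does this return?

266

Adding +2 months to 1997-05-05 gives 1997-07-05.
26 days remain in July 1997 after the 5th (31 − 5).
Full months from August 1997 through February 1998 contribute their day counts.
Then 28 days into March 1998.
Total: 26 + 31 + 30 + 31 + 30 + 31 + 31 + 28 + 28 = 266.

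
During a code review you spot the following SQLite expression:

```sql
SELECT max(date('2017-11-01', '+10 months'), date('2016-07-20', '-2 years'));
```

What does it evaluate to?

2018-09-01

date('2017-11-01', '+10 months') → 2018-09-01.
date('2016-07-20', '-2 years') → 2014-07-20.
Later of the two is 2018-09-01.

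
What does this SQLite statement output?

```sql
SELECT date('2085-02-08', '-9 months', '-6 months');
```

2083-11-08

Adding -9 months to 2085-02-08 gives 2084-05-08.
Adding -6 months to 2084-05-08 gives 2083-11-08.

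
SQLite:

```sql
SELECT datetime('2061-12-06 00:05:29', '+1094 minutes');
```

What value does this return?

1094 minutes = 18h 14m; +1094 minutes from 2061-12-06 00:05:29 is 2061-12-06 18:19:29.

2061-12-06 18:19:29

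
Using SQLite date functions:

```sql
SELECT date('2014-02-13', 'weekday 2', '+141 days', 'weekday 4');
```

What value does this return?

2014-07-10

`weekday 2` advances to the next Tuesday; 2014-02-13 is a Thursday, so it moves forward to 2014-02-18.
Applying '+141 days' to 2014-02-18: counting 141 days forward gives 2014-07-09.
`weekday 4` advances to the next Thursday; 2014-07-09 is a Wednesday, so it moves forward to 2014-07-10.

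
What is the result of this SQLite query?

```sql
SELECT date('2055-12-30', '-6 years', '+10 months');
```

2050-10-30

Adding -6 years to 2055-12-30 gives 2049-12-30.
Adding +10 months to 2049-12-30 gives 2050-10-30.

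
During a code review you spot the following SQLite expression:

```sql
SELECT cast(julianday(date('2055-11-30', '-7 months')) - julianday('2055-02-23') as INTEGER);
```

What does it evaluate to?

Adding -7 months to 2055-11-30 gives 2055-04-30.
5 days remain in February 2055 after the 23rd (28 − 23).
March 2055: 31 days.
Then 30 days into April 2055.
Total: 5 + 31 + 30 = 66.

66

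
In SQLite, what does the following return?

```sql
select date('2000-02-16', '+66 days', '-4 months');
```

1999-12-22

Applying '+66 days' to 2000-02-16: counting 66 days forward gives 2000-04-22.
Adding -4 months to 2000-04-22 gives 1999-12-22.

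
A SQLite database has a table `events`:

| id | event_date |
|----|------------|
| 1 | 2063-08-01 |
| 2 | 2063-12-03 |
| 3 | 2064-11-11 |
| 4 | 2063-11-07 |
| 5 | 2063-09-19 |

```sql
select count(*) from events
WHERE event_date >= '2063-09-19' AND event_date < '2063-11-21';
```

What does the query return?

Rows in [2063-09-19, 2063-11-21): 2063-11-07, 2063-09-19 → 2 rows.

2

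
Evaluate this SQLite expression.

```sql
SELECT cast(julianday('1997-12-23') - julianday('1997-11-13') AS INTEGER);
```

40

17 days remain in November 1997 after the 13th (30 − 13).
Then 23 days into December 1997.
Total: 17 + 23 = 40.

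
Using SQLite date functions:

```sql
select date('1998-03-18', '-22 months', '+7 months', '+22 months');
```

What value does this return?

1998-10-18

Adding -22 months to 1998-03-18 gives 1996-05-18.
Adding +7 months to 1996-05-18 gives 1996-12-18.
Adding +22 months to 1996-12-18 gives 1998-10-18.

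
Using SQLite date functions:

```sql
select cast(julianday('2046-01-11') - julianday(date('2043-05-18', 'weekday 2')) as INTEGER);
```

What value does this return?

`weekday 2` advances to the next Tuesday; 2043-05-18 is a Monday, so it moves forward to 2043-05-19.
12 days remain in May 2043 after the 19th (31 − 19).
Full months from June 2043 through December 2045 contribute their day counts.
Then 11 days into January 2046.
Total: 12 + 30 + 31 + 31 + 30 + 31 + 30 + 31 + 31 + 29 + 31 + 30 + 31 + 30 + 31 + 31 + 30 + 31 + 30 + 31 + 31 + 28 + 31 + 30 + 31 + 30 + 31 + 31 + 30 + 31 + 30 + 31 + 11 = 968.

968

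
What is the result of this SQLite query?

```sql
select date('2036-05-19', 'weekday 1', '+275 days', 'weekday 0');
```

2037-02-22

`weekday 1` advances to the next Monday; 2036-05-19 is already a Monday, so it stays at 2036-05-19.
Applying '+275 days' to 2036-05-19: counting 275 days forward gives 2037-02-18.
`weekday 0` advances to the next Sunday; 2037-02-18 is a Wednesday, so it moves forward to 2037-02-22.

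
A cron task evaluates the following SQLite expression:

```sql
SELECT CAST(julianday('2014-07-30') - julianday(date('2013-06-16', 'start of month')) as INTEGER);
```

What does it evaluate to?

424

`start of month` rewinds 2013-06-16 to 2013-06-01.
29 days remain in June 2013 after the 1st (30 − 1).
Full months from July 2013 through June 2014 contribute their day counts.
Then 30 days into July 2014.
Total: 29 + 31 + 31 + 30 + 31 + 30 + 31 + 31 + 28 + 31 + 30 + 31 + 30 + 30 = 424.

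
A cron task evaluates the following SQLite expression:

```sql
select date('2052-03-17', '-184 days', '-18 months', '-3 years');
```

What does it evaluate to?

2047-03-15

Applying '-184 days' to 2052-03-17: counting 184 days back gives 2051-09-15.
Adding -18 months to 2051-09-15 gives 2050-03-15.
Adding -3 years to 2050-03-15 gives 2047-03-15.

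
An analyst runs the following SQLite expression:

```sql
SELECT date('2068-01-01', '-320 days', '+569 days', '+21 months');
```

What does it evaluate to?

Applying '-320 days' to 2068-01-01: counting 320 days back gives 2067-02-15.
Applying '+569 days' to 2067-02-15: counting 569 days forward gives 2068-09-06.
Adding +21 months to 2068-09-06 gives 2070-06-06.

2070-06-06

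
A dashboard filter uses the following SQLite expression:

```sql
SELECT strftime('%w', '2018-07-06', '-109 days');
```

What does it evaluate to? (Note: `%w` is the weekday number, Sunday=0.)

1

First apply '-109 days': 2018-07-06 → 2018-03-19.
2018-03-19 is a Monday; with Sunday=0 that is 1.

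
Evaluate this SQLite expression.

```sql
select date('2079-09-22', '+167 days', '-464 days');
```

2078-11-29

Applying '+167 days' to 2079-09-22: counting 167 days forward gives 2080-03-07.
Applying '-464 days' to 2080-03-07: counting 464 days back gives 2078-11-29.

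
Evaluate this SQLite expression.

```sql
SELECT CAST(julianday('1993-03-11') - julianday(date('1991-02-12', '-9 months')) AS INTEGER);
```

1034

Adding -9 months to 1991-02-12 gives 1990-05-12.
19 days remain in May 1990 after the 12th (31 − 12).
Full months from June 1990 through February 1993 contribute their day counts.
Then 11 days into March 1993.
Total: 19 + 30 + 31 + 31 + 30 + 31 + 30 + 31 + 31 + 28 + 31 + 30 + 31 + 30 + 31 + 31 + 30 + 31 + 30 + 31 + 31 + 29 + 31 + 30 + 31 + 30 + 31 + 31 + 30 + 31 + 30 + 31 + 31 + 28 + 11 = 1034.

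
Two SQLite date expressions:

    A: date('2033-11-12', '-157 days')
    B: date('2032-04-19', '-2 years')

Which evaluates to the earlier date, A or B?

A = 2033-06-08.
B = 2030-04-19.
B is earlier.

B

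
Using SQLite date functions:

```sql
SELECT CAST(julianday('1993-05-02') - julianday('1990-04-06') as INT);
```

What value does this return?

24 days remain in April 1990 after the 6th (30 − 6).
Full months from May 1990 through April 1993 contribute their day counts.
Then 2 days into May 1993.
Total: 24 + 31 + 30 + 31 + 31 + 30 + 31 + 30 + 31 + 31 + 28 + 31 + 30 + 31 + 30 + 31 + 31 + 30 + 31 + 30 + 31 + 31 + 29 + 31 + 30 + 31 + 30 + 31 + 31 + 30 + 31 + 30 + 31 + 31 + 28 + 31 + 30 + 2 = 1122.

1122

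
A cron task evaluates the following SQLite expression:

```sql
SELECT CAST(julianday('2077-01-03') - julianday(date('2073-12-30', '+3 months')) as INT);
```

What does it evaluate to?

Adding +3 months to 2073-12-30 gives 2074-03-30.
1 day remains in March 2074 after the 30th (31 − 30).
Full months from April 2074 through December 2076 contribute their day counts.
Then 3 days into January 2077.
Total: 1 + 30 + 31 + 30 + 31 + 31 + 30 + 31 + 30 + 31 + 31 + 28 + 31 + 30 + 31 + 30 + 31 + 31 + 30 + 31 + 30 + 31 + 31 + 29 + 31 + 30 + 31 + 30 + 31 + 31 + 30 + 31 + 30 + 31 + 3 = 1010.

1010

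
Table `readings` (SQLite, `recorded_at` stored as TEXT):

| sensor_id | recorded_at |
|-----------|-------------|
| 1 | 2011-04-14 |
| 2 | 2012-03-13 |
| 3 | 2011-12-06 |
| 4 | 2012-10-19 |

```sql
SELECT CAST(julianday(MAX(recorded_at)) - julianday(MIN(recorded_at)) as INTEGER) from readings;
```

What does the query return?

554

MIN = 2011-04-14, MAX = 2012-10-19.
16 days remain in April 2011 after the 14th (30 − 14).
Full months from May 2011 through September 2012 contribute their day counts.
Then 19 days into October 2012.
Total: 16 + 31 + 30 + 31 + 31 + 30 + 31 + 30 + 31 + 31 + 29 + 31 + 30 + 31 + 30 + 31 + 31 + 30 + 19 = 554.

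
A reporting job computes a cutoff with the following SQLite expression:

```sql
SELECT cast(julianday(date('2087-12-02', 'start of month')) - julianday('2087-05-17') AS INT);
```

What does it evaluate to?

198

`start of month` rewinds 2087-12-02 to 2087-12-01.
14 days remain in May 2087 after the 17th (31 − 17).
Full months from June 2087 through November 2087 contribute their day counts.
Then 1 day into December 2087.
Total: 14 + 30 + 31 + 31 + 30 + 31 + 30 + 1 = 198.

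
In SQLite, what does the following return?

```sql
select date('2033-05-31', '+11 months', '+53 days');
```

Adding +11 months to 2033-05-31 targets 2034-04-31. April 2034 has only 30 days, so SQLite normalizes the 1-day overflow forward to 2034-05-01.
Applying '+53 days' to 2034-05-01: counting 53 days forward gives 2034-06-23.

2034-06-23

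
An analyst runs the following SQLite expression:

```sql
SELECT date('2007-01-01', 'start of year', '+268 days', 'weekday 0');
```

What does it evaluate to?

2007-09-30

`start of year` rewinds 2007-01-01 to 2007-01-01.
Applying '+268 days' to 2007-01-01: counting 268 days forward gives 2007-09-26.
`weekday 0` advances to the next Sunday; 2007-09-26 is a Wednesday, so it moves forward to 2007-09-30.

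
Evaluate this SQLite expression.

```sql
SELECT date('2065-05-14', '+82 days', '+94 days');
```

2065-11-06

Applying '+82 days' to 2065-05-14: counting 82 days forward gives 2065-08-04.
Applying '+94 days' to 2065-08-04: counting 94 days forward gives 2065-11-06.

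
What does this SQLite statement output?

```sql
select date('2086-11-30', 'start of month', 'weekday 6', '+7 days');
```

2086-11-09

`start of month` rewinds 2086-11-30 to 2086-11-01.
`weekday 6` advances to the next Saturday; 2086-11-01 is a Friday, so it moves forward to 2086-11-02.
Advancing 7 more days within November lands on 2086-11-09.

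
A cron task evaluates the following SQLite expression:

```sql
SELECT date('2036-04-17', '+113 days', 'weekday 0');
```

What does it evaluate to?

2036-08-10

Applying '+113 days' to 2036-04-17: counting 113 days forward gives 2036-08-08.
`weekday 0` advances to the next Sunday; 2036-08-08 is a Friday, so it moves forward to 2036-08-10.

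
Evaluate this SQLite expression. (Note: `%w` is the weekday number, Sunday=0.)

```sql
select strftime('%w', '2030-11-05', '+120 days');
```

First apply '+120 days': 2030-11-05 → 2031-03-05.
2031-03-05 is a Wednesday; with Sunday=0 that is 3.

3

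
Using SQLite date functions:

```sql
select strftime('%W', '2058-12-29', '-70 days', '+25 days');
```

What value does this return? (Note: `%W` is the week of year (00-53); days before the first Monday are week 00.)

First apply '-70 days', '+25 days': 2058-12-29 → 2058-11-14.
2058-11-14 is a Thursday. SQLite's %W counts Mondays since the year started; the result is 45.

45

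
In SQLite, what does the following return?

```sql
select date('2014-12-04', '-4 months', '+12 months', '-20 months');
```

Adding -4 months to 2014-12-04 gives 2014-08-04.
Adding +12 months to 2014-08-04 gives 2015-08-04.
Adding -20 months to 2015-08-04 gives 2013-12-04.

2013-12-04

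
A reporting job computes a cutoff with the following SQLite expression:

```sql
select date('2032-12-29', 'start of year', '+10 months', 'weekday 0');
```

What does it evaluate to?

`start of year` rewinds 2032-12-29 to 2032-01-01.
Adding +10 months to 2032-01-01 gives 2032-11-01.
`weekday 0` advances to the next Sunday; 2032-11-01 is a Monday, so it moves forward to 2032-11-07.

2032-11-07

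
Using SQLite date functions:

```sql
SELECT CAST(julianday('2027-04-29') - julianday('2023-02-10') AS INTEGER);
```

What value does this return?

1539

18 days remain in February 2023 after the 10th (28 − 10).
Full months from March 2023 through March 2027 contribute their day counts.
Then 29 days into April 2027.
Total: 18 + 31 + 30 + 31 + 30 + 31 + 31 + 30 + 31 + 30 + 31 + 31 + 29 + 31 + 30 + 31 + 30 + 31 + 31 + 30 + 31 + 30 + 31 + 31 + 28 + 31 + 30 + 31 + 30 + 31 + 31 + 30 + 31 + 30 + 31 + 31 + 28 + 31 + 30 + 31 + 30 + 31 + 31 + 30 + 31 + 30 + 31 + 31 + 28 + 31 + 29 = 1539.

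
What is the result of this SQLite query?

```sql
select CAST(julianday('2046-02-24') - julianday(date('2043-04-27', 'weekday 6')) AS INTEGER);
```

1029

`weekday 6` advances to the next Saturday; 2043-04-27 is a Monday, so it moves forward to 2043-05-02.
29 days remain in May 2043 after the 2nd (31 − 2).
Full months from June 2043 through January 2046 contribute their day counts.
Then 24 days into February 2046.
Total: 29 + 30 + 31 + 31 + 30 + 31 + 30 + 31 + 31 + 29 + 31 + 30 + 31 + 30 + 31 + 31 + 30 + 31 + 30 + 31 + 31 + 28 + 31 + 30 + 31 + 30 + 31 + 31 + 30 + 31 + 30 + 31 + 31 + 24 = 1029.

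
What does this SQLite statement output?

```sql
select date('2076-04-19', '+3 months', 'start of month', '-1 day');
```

Adding +3 months to 2076-04-19 gives 2076-07-19.
`start of month` rewinds 2076-07-19 to 2076-07-01.
Going back 1 day from 2076-07-01 reaches 2076-06-30 (last day of June, 30 days).

2076-06-30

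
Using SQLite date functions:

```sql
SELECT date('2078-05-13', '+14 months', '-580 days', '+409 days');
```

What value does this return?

2079-01-23

Adding +14 months to 2078-05-13 gives 2079-07-13.
Applying '-580 days' to 2079-07-13: counting 580 days back gives 2077-12-10.
Applying '+409 days' to 2077-12-10: counting 409 days forward gives 2079-01-23.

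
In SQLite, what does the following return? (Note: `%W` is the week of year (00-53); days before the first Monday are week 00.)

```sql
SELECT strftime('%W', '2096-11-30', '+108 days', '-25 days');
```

First apply '+108 days', '-25 days': 2096-11-30 → 2097-02-21.
2097-02-21 is a Thursday. SQLite's %W counts Mondays since the year started; the result is 07.

07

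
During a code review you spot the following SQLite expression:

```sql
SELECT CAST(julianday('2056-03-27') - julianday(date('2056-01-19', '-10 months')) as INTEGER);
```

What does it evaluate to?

374

Adding -10 months to 2056-01-19 gives 2055-03-19.
12 days remain in March 2055 after the 19th (31 − 19).
Full months from April 2055 through February 2056 contribute their day counts.
Then 27 days into March 2056.
Total: 12 + 30 + 31 + 30 + 31 + 31 + 30 + 31 + 30 + 31 + 31 + 29 + 27 = 374.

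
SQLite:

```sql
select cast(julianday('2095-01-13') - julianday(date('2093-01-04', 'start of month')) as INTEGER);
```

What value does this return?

`start of month` rewinds 2093-01-04 to 2093-01-01.
30 days remain in January 2093 after the 1st (31 − 1).
Full months from February 2093 through December 2094 contribute their day counts.
Then 13 days into January 2095.
Total: 30 + 28 + 31 + 30 + 31 + 30 + 31 + 31 + 30 + 31 + 30 + 31 + 31 + 28 + 31 + 30 + 31 + 30 + 31 + 31 + 30 + 31 + 30 + 31 + 13 = 742.

742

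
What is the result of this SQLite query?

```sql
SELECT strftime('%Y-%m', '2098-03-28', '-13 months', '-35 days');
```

First apply '-13 months', '-35 days': 2098-03-28 → 2097-01-24.
`%Y-%m` extracts the year-month: 2097-01.

2097-01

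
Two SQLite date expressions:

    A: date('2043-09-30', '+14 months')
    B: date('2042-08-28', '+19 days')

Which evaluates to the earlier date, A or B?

A = 2044-11-30.
B = 2042-09-16.
B is earlier.

B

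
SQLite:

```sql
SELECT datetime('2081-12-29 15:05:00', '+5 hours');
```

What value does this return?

+5 hours from 2081-12-29 15:05:00 is 2081-12-29 20:05:00.

2081-12-29 20:05:00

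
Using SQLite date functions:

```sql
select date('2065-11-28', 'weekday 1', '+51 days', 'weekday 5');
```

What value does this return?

2066-01-22

`weekday 1` advances to the next Monday; 2065-11-28 is a Saturday, so it moves forward to 2065-11-30.
Applying '+51 days' to 2065-11-30: counting 51 days forward gives 2066-01-20.
`weekday 5` advances to the next Friday; 2066-01-20 is a Wednesday, so it moves forward to 2066-01-22.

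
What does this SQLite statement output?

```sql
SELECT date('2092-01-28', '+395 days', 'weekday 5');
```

Applying '+395 days' to 2092-01-28: counting 395 days forward gives 2093-02-26.
`weekday 5` advances to the next Friday; 2093-02-26 is a Thursday, so it moves forward to 2093-02-27.

2093-02-27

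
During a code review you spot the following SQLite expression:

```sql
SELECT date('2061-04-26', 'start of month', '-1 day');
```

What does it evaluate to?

`start of month` rewinds 2061-04-26 to 2061-04-01.
Going back 1 day from 2061-04-01 reaches 2061-03-31 (last day of March, 31 days).

2061-03-31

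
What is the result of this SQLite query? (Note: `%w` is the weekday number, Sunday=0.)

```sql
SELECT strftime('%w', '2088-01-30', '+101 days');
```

First apply '+101 days': 2088-01-30 → 2088-05-10.
2088-05-10 is a Monday; with Sunday=0 that is 1.

1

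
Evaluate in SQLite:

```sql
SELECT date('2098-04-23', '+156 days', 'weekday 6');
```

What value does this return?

2098-09-27

Applying '+156 days' to 2098-04-23: counting 156 days forward gives 2098-09-26.
`weekday 6` advances to the next Saturday; 2098-09-26 is a Friday, so it moves forward to 2098-09-27.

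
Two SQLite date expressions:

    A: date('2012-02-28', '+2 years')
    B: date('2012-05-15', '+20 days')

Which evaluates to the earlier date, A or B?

A = 2014-02-28.
B = 2012-06-04.
B is earlier.

B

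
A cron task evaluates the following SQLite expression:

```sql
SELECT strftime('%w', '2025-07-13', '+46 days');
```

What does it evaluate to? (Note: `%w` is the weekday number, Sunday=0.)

First apply '+46 days': 2025-07-13 → 2025-08-28.
2025-08-28 is a Thursday; with Sunday=0 that is 4.

4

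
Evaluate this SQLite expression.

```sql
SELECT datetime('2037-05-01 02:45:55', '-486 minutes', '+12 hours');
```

2037-05-01 06:39:55

486 minutes = 8h 6m; -486 minutes from 2037-05-01 02:45:55 is 2037-04-30 18:39:55 (crosses midnight).
+12 hours from 2037-04-30 18:39:55 is 2037-05-01 06:39:55 (crosses midnight).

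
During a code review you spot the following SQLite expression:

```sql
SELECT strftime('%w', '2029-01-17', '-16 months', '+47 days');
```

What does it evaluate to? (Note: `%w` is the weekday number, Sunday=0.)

First apply '-16 months', '+47 days': 2029-01-17 → 2027-11-03.
2027-11-03 is a Wednesday; with Sunday=0 that is 3.

3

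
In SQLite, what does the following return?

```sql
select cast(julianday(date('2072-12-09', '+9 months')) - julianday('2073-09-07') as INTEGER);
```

2

Adding +9 months to 2072-12-09 gives 2073-09-09.
Both dates are in September 2073: 9 − 7 = 2.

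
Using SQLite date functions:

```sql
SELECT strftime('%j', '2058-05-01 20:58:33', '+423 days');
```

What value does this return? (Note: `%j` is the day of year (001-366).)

First apply '+423 days': 2058-05-01 20:58:33 → 2059-06-28 20:58:33.
Day-of-year for 2059-06-28: days since 2059-01-01 inclusive = 179, zero-padded to 179.

179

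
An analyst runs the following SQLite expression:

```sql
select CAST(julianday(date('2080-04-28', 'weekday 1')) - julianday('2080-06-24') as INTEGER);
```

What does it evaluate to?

-56

`weekday 1` advances to the next Monday; 2080-04-28 is a Sunday, so it moves forward to 2080-04-29.
1 day remains in April 2080 after the 29th (30 − 29).
May 2080: 31 days.
Then 24 days into June 2080.
Total: 1 + 31 + 24 = 56.
The subtraction is earlier − later, so the result is −56 → -56.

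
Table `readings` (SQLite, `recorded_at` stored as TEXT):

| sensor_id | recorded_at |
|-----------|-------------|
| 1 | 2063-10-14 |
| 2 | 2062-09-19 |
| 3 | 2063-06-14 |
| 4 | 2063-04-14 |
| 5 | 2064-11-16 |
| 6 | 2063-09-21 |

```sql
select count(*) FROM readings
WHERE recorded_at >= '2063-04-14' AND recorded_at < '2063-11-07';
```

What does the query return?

4

Rows in [2063-04-14, 2063-11-07): 2063-10-14, 2063-06-14, 2063-04-14, 2063-09-21 → 4 rows.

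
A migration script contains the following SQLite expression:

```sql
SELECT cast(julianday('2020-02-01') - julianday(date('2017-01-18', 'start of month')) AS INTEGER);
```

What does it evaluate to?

`start of month` rewinds 2017-01-18 to 2017-01-01.
30 days remain in January 2017 after the 1st (31 − 1).
Full months from February 2017 through January 2020 contribute their day counts.
Then 1 day into February 2020.
Total: 30 + 28 + 31 + 30 + 31 + 30 + 31 + 31 + 30 + 31 + 30 + 31 + 31 + 28 + 31 + 30 + 31 + 30 + 31 + 31 + 30 + 31 + 30 + 31 + 31 + 28 + 31 + 30 + 31 + 30 + 31 + 31 + 30 + 31 + 30 + 31 + 31 + 1 = 1126.

1126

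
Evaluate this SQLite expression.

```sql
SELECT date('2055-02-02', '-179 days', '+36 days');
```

Applying '-179 days' to 2055-02-02: counting 179 days back gives 2054-08-07.
August 2054 has 31 days; 24 remain after the 7th, so 25 days reach 2054-09-01.
Advancing 11 more days within September lands on 2054-09-12.

2054-09-12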